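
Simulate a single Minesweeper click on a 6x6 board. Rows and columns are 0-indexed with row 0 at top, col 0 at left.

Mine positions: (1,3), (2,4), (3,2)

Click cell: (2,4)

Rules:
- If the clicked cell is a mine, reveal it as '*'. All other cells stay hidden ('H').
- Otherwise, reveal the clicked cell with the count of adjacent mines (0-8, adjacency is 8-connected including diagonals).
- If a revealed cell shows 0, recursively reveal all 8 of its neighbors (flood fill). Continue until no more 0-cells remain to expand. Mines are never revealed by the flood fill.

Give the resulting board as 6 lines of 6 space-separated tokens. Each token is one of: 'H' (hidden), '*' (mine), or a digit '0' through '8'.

H H H H H H
H H H H H H
H H H H * H
H H H H H H
H H H H H H
H H H H H H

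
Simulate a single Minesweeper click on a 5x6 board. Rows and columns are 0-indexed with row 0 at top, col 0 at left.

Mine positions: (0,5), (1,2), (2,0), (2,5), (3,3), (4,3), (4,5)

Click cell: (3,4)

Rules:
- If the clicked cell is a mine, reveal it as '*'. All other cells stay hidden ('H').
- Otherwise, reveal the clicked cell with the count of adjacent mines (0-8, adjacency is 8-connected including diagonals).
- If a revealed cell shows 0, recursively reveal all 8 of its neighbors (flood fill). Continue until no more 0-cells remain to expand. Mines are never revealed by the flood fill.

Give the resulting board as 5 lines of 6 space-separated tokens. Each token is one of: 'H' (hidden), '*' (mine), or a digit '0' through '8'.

H H H H H H
H H H H H H
H H H H H H
H H H H 4 H
H H H H H H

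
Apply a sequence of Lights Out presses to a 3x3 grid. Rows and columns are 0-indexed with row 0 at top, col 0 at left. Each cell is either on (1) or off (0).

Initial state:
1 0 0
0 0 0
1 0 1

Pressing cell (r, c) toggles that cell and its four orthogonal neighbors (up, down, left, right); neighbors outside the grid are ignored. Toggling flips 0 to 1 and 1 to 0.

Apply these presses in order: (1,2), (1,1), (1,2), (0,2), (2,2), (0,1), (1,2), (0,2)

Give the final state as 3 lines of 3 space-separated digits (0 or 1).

Answer: 0 0 0
1 1 1
1 0 1

Derivation:
After press 1 at (1,2):
1 0 1
0 1 1
1 0 0

After press 2 at (1,1):
1 1 1
1 0 0
1 1 0

After press 3 at (1,2):
1 1 0
1 1 1
1 1 1

After press 4 at (0,2):
1 0 1
1 1 0
1 1 1

After press 5 at (2,2):
1 0 1
1 1 1
1 0 0

After press 6 at (0,1):
0 1 0
1 0 1
1 0 0

After press 7 at (1,2):
0 1 1
1 1 0
1 0 1

After press 8 at (0,2):
0 0 0
1 1 1
1 0 1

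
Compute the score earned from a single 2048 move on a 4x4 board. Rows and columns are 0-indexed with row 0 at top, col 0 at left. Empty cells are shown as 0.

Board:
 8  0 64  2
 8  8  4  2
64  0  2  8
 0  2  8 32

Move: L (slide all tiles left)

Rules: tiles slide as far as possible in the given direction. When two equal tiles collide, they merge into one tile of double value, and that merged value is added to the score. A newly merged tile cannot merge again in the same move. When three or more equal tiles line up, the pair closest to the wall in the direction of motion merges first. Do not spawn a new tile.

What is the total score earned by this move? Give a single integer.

Answer: 16

Derivation:
Slide left:
row 0: [8, 0, 64, 2] -> [8, 64, 2, 0]  score +0 (running 0)
row 1: [8, 8, 4, 2] -> [16, 4, 2, 0]  score +16 (running 16)
row 2: [64, 0, 2, 8] -> [64, 2, 8, 0]  score +0 (running 16)
row 3: [0, 2, 8, 32] -> [2, 8, 32, 0]  score +0 (running 16)
Board after move:
 8 64  2  0
16  4  2  0
64  2  8  0
 2  8 32  0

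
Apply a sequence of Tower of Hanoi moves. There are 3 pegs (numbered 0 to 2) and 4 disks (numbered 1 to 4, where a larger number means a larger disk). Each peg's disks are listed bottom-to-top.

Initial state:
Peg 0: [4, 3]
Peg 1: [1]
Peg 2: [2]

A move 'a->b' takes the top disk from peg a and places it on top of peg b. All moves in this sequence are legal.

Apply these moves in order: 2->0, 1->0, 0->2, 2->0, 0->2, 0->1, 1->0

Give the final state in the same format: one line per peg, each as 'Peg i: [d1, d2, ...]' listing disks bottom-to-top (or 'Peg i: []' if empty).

After move 1 (2->0):
Peg 0: [4, 3, 2]
Peg 1: [1]
Peg 2: []

After move 2 (1->0):
Peg 0: [4, 3, 2, 1]
Peg 1: []
Peg 2: []

After move 3 (0->2):
Peg 0: [4, 3, 2]
Peg 1: []
Peg 2: [1]

After move 4 (2->0):
Peg 0: [4, 3, 2, 1]
Peg 1: []
Peg 2: []

After move 5 (0->2):
Peg 0: [4, 3, 2]
Peg 1: []
Peg 2: [1]

After move 6 (0->1):
Peg 0: [4, 3]
Peg 1: [2]
Peg 2: [1]

After move 7 (1->0):
Peg 0: [4, 3, 2]
Peg 1: []
Peg 2: [1]

Answer: Peg 0: [4, 3, 2]
Peg 1: []
Peg 2: [1]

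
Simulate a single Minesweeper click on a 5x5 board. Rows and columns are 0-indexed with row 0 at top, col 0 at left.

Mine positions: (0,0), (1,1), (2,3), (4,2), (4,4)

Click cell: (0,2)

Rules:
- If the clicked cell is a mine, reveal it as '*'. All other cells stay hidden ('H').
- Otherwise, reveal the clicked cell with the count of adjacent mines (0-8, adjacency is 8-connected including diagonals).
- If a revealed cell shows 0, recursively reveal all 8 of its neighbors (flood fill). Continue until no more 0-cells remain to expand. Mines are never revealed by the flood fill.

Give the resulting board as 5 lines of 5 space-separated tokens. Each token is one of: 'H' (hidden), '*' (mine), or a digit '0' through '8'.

H H 1 H H
H H H H H
H H H H H
H H H H H
H H H H H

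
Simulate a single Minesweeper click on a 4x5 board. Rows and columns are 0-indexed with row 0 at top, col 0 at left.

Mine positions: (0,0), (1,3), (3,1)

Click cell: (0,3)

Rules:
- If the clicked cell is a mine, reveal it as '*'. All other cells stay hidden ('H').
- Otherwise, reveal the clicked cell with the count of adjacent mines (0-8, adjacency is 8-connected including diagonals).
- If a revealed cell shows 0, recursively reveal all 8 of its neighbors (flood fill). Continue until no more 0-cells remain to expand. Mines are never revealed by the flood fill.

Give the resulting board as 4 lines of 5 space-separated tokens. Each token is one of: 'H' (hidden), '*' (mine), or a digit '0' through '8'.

H H H 1 H
H H H H H
H H H H H
H H H H H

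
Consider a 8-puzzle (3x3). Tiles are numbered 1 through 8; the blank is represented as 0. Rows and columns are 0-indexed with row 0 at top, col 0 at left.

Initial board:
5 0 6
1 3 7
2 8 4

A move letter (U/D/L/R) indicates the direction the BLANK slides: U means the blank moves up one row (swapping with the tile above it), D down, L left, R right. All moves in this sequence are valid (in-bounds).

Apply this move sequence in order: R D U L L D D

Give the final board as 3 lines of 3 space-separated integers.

After move 1 (R):
5 6 0
1 3 7
2 8 4

After move 2 (D):
5 6 7
1 3 0
2 8 4

After move 3 (U):
5 6 0
1 3 7
2 8 4

After move 4 (L):
5 0 6
1 3 7
2 8 4

After move 5 (L):
0 5 6
1 3 7
2 8 4

After move 6 (D):
1 5 6
0 3 7
2 8 4

After move 7 (D):
1 5 6
2 3 7
0 8 4

Answer: 1 5 6
2 3 7
0 8 4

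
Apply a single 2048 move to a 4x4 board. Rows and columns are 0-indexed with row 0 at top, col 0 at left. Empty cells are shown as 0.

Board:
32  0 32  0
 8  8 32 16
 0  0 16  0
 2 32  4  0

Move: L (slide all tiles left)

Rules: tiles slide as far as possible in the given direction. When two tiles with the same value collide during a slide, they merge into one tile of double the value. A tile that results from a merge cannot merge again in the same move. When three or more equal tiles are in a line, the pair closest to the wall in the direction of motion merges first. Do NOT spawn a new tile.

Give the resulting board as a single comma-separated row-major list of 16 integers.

Slide left:
row 0: [32, 0, 32, 0] -> [64, 0, 0, 0]
row 1: [8, 8, 32, 16] -> [16, 32, 16, 0]
row 2: [0, 0, 16, 0] -> [16, 0, 0, 0]
row 3: [2, 32, 4, 0] -> [2, 32, 4, 0]

Answer: 64, 0, 0, 0, 16, 32, 16, 0, 16, 0, 0, 0, 2, 32, 4, 0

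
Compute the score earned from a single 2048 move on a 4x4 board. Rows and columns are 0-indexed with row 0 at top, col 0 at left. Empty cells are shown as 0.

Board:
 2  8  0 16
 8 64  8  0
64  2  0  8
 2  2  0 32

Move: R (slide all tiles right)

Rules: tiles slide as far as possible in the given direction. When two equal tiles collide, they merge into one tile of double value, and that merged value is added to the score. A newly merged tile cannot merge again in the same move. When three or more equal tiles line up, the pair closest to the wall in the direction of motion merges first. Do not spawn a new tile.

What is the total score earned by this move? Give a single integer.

Answer: 4

Derivation:
Slide right:
row 0: [2, 8, 0, 16] -> [0, 2, 8, 16]  score +0 (running 0)
row 1: [8, 64, 8, 0] -> [0, 8, 64, 8]  score +0 (running 0)
row 2: [64, 2, 0, 8] -> [0, 64, 2, 8]  score +0 (running 0)
row 3: [2, 2, 0, 32] -> [0, 0, 4, 32]  score +4 (running 4)
Board after move:
 0  2  8 16
 0  8 64  8
 0 64  2  8
 0  0  4 32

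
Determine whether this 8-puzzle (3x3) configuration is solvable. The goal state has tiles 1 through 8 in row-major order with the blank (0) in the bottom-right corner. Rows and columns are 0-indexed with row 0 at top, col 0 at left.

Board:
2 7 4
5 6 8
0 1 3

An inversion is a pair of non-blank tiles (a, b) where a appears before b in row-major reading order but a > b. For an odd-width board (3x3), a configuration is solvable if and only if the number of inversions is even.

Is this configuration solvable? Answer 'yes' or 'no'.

Inversions (pairs i<j in row-major order where tile[i] > tile[j] > 0): 14
14 is even, so the puzzle is solvable.

Answer: yes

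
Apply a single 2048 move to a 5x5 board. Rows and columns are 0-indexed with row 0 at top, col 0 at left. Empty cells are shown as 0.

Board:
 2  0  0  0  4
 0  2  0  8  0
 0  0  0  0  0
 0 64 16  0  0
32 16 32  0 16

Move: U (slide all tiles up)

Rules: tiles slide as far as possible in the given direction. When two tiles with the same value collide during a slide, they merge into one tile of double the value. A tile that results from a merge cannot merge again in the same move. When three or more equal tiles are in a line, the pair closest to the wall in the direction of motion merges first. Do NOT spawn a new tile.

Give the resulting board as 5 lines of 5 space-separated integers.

Answer:  2  2 16  8  4
32 64 32  0 16
 0 16  0  0  0
 0  0  0  0  0
 0  0  0  0  0

Derivation:
Slide up:
col 0: [2, 0, 0, 0, 32] -> [2, 32, 0, 0, 0]
col 1: [0, 2, 0, 64, 16] -> [2, 64, 16, 0, 0]
col 2: [0, 0, 0, 16, 32] -> [16, 32, 0, 0, 0]
col 3: [0, 8, 0, 0, 0] -> [8, 0, 0, 0, 0]
col 4: [4, 0, 0, 0, 16] -> [4, 16, 0, 0, 0]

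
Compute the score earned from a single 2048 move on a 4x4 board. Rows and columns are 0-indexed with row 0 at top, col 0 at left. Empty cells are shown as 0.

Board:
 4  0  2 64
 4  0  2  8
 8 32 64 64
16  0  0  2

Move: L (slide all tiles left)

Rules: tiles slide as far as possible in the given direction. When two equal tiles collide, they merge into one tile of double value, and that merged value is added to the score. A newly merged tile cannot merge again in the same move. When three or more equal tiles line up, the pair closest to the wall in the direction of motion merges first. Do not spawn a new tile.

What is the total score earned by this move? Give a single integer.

Slide left:
row 0: [4, 0, 2, 64] -> [4, 2, 64, 0]  score +0 (running 0)
row 1: [4, 0, 2, 8] -> [4, 2, 8, 0]  score +0 (running 0)
row 2: [8, 32, 64, 64] -> [8, 32, 128, 0]  score +128 (running 128)
row 3: [16, 0, 0, 2] -> [16, 2, 0, 0]  score +0 (running 128)
Board after move:
  4   2  64   0
  4   2   8   0
  8  32 128   0
 16   2   0   0

Answer: 128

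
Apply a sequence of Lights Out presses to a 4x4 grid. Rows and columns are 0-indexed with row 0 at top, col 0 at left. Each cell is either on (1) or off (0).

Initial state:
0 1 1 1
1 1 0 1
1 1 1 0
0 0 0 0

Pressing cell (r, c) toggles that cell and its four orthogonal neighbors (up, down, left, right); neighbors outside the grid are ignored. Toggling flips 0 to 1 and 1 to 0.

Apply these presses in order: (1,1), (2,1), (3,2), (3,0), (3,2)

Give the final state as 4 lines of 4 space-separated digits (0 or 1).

Answer: 0 0 1 1
0 1 1 1
1 1 0 0
1 0 0 0

Derivation:
After press 1 at (1,1):
0 0 1 1
0 0 1 1
1 0 1 0
0 0 0 0

After press 2 at (2,1):
0 0 1 1
0 1 1 1
0 1 0 0
0 1 0 0

After press 3 at (3,2):
0 0 1 1
0 1 1 1
0 1 1 0
0 0 1 1

After press 4 at (3,0):
0 0 1 1
0 1 1 1
1 1 1 0
1 1 1 1

After press 5 at (3,2):
0 0 1 1
0 1 1 1
1 1 0 0
1 0 0 0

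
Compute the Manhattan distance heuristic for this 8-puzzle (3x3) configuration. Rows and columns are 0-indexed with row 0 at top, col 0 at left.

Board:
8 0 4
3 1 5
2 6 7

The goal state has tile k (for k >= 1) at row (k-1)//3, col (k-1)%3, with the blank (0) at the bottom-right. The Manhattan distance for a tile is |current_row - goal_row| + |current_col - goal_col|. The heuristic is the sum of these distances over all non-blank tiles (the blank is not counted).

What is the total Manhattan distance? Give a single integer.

Tile 8: (0,0)->(2,1) = 3
Tile 4: (0,2)->(1,0) = 3
Tile 3: (1,0)->(0,2) = 3
Tile 1: (1,1)->(0,0) = 2
Tile 5: (1,2)->(1,1) = 1
Tile 2: (2,0)->(0,1) = 3
Tile 6: (2,1)->(1,2) = 2
Tile 7: (2,2)->(2,0) = 2
Sum: 3 + 3 + 3 + 2 + 1 + 3 + 2 + 2 = 19

Answer: 19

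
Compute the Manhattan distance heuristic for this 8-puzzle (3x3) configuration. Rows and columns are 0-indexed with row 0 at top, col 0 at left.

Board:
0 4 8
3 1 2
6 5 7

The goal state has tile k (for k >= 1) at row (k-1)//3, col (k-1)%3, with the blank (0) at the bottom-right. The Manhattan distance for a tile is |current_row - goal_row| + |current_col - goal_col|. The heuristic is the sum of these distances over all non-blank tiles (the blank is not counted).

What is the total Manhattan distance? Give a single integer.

Tile 4: (0,1)->(1,0) = 2
Tile 8: (0,2)->(2,1) = 3
Tile 3: (1,0)->(0,2) = 3
Tile 1: (1,1)->(0,0) = 2
Tile 2: (1,2)->(0,1) = 2
Tile 6: (2,0)->(1,2) = 3
Tile 5: (2,1)->(1,1) = 1
Tile 7: (2,2)->(2,0) = 2
Sum: 2 + 3 + 3 + 2 + 2 + 3 + 1 + 2 = 18

Answer: 18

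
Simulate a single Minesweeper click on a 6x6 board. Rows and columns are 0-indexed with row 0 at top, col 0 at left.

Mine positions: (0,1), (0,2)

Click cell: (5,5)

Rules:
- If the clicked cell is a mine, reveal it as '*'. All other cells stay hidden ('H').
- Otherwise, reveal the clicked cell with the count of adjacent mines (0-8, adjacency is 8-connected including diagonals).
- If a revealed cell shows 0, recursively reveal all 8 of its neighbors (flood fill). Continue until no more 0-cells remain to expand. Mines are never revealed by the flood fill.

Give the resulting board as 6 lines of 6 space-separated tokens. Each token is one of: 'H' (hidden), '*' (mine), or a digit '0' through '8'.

H H H 1 0 0
1 2 2 1 0 0
0 0 0 0 0 0
0 0 0 0 0 0
0 0 0 0 0 0
0 0 0 0 0 0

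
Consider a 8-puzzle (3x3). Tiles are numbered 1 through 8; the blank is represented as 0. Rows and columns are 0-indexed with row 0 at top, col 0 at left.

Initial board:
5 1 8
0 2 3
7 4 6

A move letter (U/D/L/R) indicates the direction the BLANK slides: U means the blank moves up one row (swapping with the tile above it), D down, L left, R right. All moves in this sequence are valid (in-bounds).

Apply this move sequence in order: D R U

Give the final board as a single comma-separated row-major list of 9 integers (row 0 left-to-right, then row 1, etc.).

After move 1 (D):
5 1 8
7 2 3
0 4 6

After move 2 (R):
5 1 8
7 2 3
4 0 6

After move 3 (U):
5 1 8
7 0 3
4 2 6

Answer: 5, 1, 8, 7, 0, 3, 4, 2, 6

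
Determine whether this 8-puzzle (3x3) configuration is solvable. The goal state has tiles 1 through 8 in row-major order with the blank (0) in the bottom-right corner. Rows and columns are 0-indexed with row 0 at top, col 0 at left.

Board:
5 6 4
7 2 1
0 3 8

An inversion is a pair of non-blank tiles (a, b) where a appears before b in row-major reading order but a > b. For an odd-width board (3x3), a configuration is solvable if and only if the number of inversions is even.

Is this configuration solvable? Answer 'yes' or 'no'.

Answer: no

Derivation:
Inversions (pairs i<j in row-major order where tile[i] > tile[j] > 0): 15
15 is odd, so the puzzle is not solvable.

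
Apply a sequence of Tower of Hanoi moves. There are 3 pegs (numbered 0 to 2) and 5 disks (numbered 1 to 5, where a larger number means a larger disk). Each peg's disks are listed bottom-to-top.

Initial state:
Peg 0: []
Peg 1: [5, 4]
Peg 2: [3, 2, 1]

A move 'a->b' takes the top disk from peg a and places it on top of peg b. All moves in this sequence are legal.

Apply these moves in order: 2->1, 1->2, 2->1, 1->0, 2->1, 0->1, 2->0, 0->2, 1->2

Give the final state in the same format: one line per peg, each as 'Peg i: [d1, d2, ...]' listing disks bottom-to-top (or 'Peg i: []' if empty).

Answer: Peg 0: []
Peg 1: [5, 4, 2]
Peg 2: [3, 1]

Derivation:
After move 1 (2->1):
Peg 0: []
Peg 1: [5, 4, 1]
Peg 2: [3, 2]

After move 2 (1->2):
Peg 0: []
Peg 1: [5, 4]
Peg 2: [3, 2, 1]

After move 3 (2->1):
Peg 0: []
Peg 1: [5, 4, 1]
Peg 2: [3, 2]

After move 4 (1->0):
Peg 0: [1]
Peg 1: [5, 4]
Peg 2: [3, 2]

After move 5 (2->1):
Peg 0: [1]
Peg 1: [5, 4, 2]
Peg 2: [3]

After move 6 (0->1):
Peg 0: []
Peg 1: [5, 4, 2, 1]
Peg 2: [3]

After move 7 (2->0):
Peg 0: [3]
Peg 1: [5, 4, 2, 1]
Peg 2: []

After move 8 (0->2):
Peg 0: []
Peg 1: [5, 4, 2, 1]
Peg 2: [3]

After move 9 (1->2):
Peg 0: []
Peg 1: [5, 4, 2]
Peg 2: [3, 1]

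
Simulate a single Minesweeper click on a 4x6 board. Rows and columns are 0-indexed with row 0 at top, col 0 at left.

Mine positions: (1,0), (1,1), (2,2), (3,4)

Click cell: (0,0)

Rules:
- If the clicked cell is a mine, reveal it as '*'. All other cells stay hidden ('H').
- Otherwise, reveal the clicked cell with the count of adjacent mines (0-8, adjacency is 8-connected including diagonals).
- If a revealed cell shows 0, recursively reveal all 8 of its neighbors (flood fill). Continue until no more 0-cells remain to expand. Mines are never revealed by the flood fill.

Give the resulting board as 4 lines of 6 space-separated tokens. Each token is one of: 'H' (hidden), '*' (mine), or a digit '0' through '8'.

2 H H H H H
H H H H H H
H H H H H H
H H H H H H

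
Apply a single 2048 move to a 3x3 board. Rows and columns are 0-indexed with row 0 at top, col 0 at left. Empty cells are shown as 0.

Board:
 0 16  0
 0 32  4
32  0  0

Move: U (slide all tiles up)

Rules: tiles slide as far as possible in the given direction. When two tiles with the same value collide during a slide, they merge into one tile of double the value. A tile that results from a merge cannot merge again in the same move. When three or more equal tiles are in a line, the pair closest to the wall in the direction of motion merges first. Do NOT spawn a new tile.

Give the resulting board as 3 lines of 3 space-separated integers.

Slide up:
col 0: [0, 0, 32] -> [32, 0, 0]
col 1: [16, 32, 0] -> [16, 32, 0]
col 2: [0, 4, 0] -> [4, 0, 0]

Answer: 32 16  4
 0 32  0
 0  0  0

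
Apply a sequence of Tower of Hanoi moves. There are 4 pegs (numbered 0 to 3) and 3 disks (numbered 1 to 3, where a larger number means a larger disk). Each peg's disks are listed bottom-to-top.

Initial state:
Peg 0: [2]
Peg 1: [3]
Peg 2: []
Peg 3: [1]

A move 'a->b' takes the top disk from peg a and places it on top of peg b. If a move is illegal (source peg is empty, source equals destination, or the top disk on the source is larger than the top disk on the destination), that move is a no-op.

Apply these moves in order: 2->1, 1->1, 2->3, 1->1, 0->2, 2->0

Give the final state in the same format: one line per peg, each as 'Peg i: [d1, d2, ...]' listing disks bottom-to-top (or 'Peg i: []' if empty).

Answer: Peg 0: [2]
Peg 1: [3]
Peg 2: []
Peg 3: [1]

Derivation:
After move 1 (2->1):
Peg 0: [2]
Peg 1: [3]
Peg 2: []
Peg 3: [1]

After move 2 (1->1):
Peg 0: [2]
Peg 1: [3]
Peg 2: []
Peg 3: [1]

After move 3 (2->3):
Peg 0: [2]
Peg 1: [3]
Peg 2: []
Peg 3: [1]

After move 4 (1->1):
Peg 0: [2]
Peg 1: [3]
Peg 2: []
Peg 3: [1]

After move 5 (0->2):
Peg 0: []
Peg 1: [3]
Peg 2: [2]
Peg 3: [1]

After move 6 (2->0):
Peg 0: [2]
Peg 1: [3]
Peg 2: []
Peg 3: [1]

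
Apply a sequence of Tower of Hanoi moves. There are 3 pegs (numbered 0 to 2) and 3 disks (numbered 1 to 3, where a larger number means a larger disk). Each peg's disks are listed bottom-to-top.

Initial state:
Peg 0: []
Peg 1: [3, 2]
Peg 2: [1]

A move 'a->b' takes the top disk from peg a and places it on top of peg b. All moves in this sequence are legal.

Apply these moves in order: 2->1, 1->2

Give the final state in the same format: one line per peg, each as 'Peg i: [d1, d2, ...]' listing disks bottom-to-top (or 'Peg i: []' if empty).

Answer: Peg 0: []
Peg 1: [3, 2]
Peg 2: [1]

Derivation:
After move 1 (2->1):
Peg 0: []
Peg 1: [3, 2, 1]
Peg 2: []

After move 2 (1->2):
Peg 0: []
Peg 1: [3, 2]
Peg 2: [1]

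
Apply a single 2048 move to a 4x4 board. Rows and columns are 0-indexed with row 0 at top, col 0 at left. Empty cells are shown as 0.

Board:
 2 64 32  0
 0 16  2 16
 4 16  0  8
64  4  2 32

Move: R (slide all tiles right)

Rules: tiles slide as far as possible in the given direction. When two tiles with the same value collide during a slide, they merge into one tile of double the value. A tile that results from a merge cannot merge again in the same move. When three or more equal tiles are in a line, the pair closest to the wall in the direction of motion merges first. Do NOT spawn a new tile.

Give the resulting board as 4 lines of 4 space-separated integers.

Answer:  0  2 64 32
 0 16  2 16
 0  4 16  8
64  4  2 32

Derivation:
Slide right:
row 0: [2, 64, 32, 0] -> [0, 2, 64, 32]
row 1: [0, 16, 2, 16] -> [0, 16, 2, 16]
row 2: [4, 16, 0, 8] -> [0, 4, 16, 8]
row 3: [64, 4, 2, 32] -> [64, 4, 2, 32]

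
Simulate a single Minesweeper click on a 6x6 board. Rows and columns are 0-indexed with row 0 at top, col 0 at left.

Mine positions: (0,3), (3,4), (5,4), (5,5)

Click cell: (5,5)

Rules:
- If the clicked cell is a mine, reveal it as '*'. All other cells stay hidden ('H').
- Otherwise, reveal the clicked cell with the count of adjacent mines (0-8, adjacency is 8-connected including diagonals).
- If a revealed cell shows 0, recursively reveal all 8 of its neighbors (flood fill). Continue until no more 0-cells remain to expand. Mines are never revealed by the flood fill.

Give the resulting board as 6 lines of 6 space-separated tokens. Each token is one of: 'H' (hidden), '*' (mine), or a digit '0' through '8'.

H H H H H H
H H H H H H
H H H H H H
H H H H H H
H H H H H H
H H H H H *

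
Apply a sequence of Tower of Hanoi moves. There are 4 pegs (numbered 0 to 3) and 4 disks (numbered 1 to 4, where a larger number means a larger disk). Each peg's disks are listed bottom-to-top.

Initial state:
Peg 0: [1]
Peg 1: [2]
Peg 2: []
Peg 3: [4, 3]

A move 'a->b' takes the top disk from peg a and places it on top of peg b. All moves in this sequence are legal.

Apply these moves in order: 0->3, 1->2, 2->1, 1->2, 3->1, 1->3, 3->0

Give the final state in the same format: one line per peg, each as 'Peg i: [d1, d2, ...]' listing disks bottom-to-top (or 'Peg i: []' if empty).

After move 1 (0->3):
Peg 0: []
Peg 1: [2]
Peg 2: []
Peg 3: [4, 3, 1]

After move 2 (1->2):
Peg 0: []
Peg 1: []
Peg 2: [2]
Peg 3: [4, 3, 1]

After move 3 (2->1):
Peg 0: []
Peg 1: [2]
Peg 2: []
Peg 3: [4, 3, 1]

After move 4 (1->2):
Peg 0: []
Peg 1: []
Peg 2: [2]
Peg 3: [4, 3, 1]

After move 5 (3->1):
Peg 0: []
Peg 1: [1]
Peg 2: [2]
Peg 3: [4, 3]

After move 6 (1->3):
Peg 0: []
Peg 1: []
Peg 2: [2]
Peg 3: [4, 3, 1]

After move 7 (3->0):
Peg 0: [1]
Peg 1: []
Peg 2: [2]
Peg 3: [4, 3]

Answer: Peg 0: [1]
Peg 1: []
Peg 2: [2]
Peg 3: [4, 3]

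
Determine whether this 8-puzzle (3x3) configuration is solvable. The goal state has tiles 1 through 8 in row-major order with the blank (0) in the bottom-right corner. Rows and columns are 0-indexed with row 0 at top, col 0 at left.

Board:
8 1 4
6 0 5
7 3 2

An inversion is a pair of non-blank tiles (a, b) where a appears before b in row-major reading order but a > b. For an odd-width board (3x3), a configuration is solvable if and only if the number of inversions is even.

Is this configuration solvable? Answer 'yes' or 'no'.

Answer: no

Derivation:
Inversions (pairs i<j in row-major order where tile[i] > tile[j] > 0): 17
17 is odd, so the puzzle is not solvable.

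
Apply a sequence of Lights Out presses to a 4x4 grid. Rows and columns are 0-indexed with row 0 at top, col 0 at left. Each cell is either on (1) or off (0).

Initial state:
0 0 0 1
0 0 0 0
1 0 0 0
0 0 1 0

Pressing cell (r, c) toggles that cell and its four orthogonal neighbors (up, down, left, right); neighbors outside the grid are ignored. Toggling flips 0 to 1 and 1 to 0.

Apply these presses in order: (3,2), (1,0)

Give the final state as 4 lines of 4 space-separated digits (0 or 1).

After press 1 at (3,2):
0 0 0 1
0 0 0 0
1 0 1 0
0 1 0 1

After press 2 at (1,0):
1 0 0 1
1 1 0 0
0 0 1 0
0 1 0 1

Answer: 1 0 0 1
1 1 0 0
0 0 1 0
0 1 0 1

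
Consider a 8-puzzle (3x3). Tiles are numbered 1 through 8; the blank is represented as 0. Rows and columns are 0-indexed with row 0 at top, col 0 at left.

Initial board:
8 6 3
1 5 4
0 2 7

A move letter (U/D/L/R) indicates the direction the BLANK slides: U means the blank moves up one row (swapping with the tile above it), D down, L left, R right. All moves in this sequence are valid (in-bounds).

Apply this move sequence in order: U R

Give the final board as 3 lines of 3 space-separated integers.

After move 1 (U):
8 6 3
0 5 4
1 2 7

After move 2 (R):
8 6 3
5 0 4
1 2 7

Answer: 8 6 3
5 0 4
1 2 7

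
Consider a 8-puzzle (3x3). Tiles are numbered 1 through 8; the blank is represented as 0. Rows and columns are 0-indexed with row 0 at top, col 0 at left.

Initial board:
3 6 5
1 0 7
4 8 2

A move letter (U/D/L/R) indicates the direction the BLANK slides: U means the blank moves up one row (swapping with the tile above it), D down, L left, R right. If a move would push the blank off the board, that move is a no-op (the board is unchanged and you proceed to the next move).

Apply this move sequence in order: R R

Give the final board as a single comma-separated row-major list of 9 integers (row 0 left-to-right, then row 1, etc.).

After move 1 (R):
3 6 5
1 7 0
4 8 2

After move 2 (R):
3 6 5
1 7 0
4 8 2

Answer: 3, 6, 5, 1, 7, 0, 4, 8, 2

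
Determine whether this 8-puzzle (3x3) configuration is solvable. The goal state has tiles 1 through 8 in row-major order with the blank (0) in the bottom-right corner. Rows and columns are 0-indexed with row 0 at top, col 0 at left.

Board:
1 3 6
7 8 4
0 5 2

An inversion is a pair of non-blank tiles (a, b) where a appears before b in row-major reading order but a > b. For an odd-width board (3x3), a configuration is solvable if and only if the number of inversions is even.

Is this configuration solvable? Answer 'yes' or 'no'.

Answer: yes

Derivation:
Inversions (pairs i<j in row-major order where tile[i] > tile[j] > 0): 12
12 is even, so the puzzle is solvable.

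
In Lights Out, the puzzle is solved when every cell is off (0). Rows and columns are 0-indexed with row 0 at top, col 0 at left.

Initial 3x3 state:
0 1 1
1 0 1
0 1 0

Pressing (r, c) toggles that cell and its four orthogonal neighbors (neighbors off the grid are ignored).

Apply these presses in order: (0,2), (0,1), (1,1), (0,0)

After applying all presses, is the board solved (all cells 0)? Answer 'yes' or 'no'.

After press 1 at (0,2):
0 0 0
1 0 0
0 1 0

After press 2 at (0,1):
1 1 1
1 1 0
0 1 0

After press 3 at (1,1):
1 0 1
0 0 1
0 0 0

After press 4 at (0,0):
0 1 1
1 0 1
0 0 0

Lights still on: 4

Answer: no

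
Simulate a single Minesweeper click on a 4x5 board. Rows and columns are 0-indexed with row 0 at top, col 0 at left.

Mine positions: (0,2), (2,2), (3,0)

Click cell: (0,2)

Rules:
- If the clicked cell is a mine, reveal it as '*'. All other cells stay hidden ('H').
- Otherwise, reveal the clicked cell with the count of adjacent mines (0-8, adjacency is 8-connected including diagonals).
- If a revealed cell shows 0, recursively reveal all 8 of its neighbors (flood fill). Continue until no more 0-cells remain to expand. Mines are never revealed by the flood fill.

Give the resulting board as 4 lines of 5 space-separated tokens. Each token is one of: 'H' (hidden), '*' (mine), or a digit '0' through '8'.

H H * H H
H H H H H
H H H H H
H H H H H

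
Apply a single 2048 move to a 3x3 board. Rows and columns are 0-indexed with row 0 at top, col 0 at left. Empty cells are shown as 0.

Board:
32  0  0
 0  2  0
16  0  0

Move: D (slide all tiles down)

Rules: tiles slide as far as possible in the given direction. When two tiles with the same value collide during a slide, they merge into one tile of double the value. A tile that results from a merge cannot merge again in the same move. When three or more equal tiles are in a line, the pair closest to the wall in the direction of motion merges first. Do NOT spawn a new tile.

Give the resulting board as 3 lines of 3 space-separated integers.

Slide down:
col 0: [32, 0, 16] -> [0, 32, 16]
col 1: [0, 2, 0] -> [0, 0, 2]
col 2: [0, 0, 0] -> [0, 0, 0]

Answer:  0  0  0
32  0  0
16  2  0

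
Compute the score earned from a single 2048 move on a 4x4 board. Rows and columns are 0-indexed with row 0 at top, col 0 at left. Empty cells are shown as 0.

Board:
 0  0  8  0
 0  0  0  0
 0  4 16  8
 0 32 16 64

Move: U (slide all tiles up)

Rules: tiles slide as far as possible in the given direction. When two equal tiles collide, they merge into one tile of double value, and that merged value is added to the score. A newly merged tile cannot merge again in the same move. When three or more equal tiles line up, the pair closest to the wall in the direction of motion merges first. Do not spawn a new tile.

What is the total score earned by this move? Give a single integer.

Slide up:
col 0: [0, 0, 0, 0] -> [0, 0, 0, 0]  score +0 (running 0)
col 1: [0, 0, 4, 32] -> [4, 32, 0, 0]  score +0 (running 0)
col 2: [8, 0, 16, 16] -> [8, 32, 0, 0]  score +32 (running 32)
col 3: [0, 0, 8, 64] -> [8, 64, 0, 0]  score +0 (running 32)
Board after move:
 0  4  8  8
 0 32 32 64
 0  0  0  0
 0  0  0  0

Answer: 32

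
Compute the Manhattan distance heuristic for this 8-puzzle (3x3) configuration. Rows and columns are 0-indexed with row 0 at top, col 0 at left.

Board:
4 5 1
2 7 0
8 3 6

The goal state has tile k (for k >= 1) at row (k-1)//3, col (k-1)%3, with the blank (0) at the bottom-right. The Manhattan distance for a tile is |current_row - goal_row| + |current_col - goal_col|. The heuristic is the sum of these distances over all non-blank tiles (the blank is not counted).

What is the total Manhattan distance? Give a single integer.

Tile 4: at (0,0), goal (1,0), distance |0-1|+|0-0| = 1
Tile 5: at (0,1), goal (1,1), distance |0-1|+|1-1| = 1
Tile 1: at (0,2), goal (0,0), distance |0-0|+|2-0| = 2
Tile 2: at (1,0), goal (0,1), distance |1-0|+|0-1| = 2
Tile 7: at (1,1), goal (2,0), distance |1-2|+|1-0| = 2
Tile 8: at (2,0), goal (2,1), distance |2-2|+|0-1| = 1
Tile 3: at (2,1), goal (0,2), distance |2-0|+|1-2| = 3
Tile 6: at (2,2), goal (1,2), distance |2-1|+|2-2| = 1
Sum: 1 + 1 + 2 + 2 + 2 + 1 + 3 + 1 = 13

Answer: 13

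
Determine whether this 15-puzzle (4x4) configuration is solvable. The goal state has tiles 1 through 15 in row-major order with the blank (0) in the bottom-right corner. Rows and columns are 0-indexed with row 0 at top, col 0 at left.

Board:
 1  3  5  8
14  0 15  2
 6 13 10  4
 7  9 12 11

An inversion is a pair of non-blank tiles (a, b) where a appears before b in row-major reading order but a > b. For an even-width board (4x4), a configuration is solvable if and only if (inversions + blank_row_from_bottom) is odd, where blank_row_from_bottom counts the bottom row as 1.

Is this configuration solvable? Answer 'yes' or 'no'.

Answer: yes

Derivation:
Inversions: 36
Blank is in row 1 (0-indexed from top), which is row 3 counting from the bottom (bottom = 1).
36 + 3 = 39, which is odd, so the puzzle is solvable.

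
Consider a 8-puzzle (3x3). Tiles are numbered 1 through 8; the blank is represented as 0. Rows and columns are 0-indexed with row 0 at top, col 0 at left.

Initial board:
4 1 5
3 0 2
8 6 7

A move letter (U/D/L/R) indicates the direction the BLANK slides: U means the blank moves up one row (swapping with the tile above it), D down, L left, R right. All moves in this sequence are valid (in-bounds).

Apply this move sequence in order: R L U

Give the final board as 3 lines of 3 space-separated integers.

Answer: 4 0 5
3 1 2
8 6 7

Derivation:
After move 1 (R):
4 1 5
3 2 0
8 6 7

After move 2 (L):
4 1 5
3 0 2
8 6 7

After move 3 (U):
4 0 5
3 1 2
8 6 7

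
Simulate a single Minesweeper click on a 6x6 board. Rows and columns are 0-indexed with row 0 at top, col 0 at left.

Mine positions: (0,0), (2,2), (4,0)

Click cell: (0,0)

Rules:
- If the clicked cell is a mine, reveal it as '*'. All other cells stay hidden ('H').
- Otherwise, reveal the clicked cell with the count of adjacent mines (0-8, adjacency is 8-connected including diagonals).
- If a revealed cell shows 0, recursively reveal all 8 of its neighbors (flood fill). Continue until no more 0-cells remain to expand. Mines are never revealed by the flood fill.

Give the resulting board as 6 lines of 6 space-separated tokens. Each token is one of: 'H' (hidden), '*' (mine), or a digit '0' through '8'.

* H H H H H
H H H H H H
H H H H H H
H H H H H H
H H H H H H
H H H H H H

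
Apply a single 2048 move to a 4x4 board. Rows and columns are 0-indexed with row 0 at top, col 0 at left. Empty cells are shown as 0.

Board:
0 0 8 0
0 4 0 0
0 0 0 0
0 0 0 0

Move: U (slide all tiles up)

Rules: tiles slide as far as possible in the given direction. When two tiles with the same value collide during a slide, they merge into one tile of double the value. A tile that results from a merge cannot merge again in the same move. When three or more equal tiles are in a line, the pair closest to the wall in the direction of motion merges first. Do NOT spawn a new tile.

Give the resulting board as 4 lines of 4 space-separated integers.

Answer: 0 4 8 0
0 0 0 0
0 0 0 0
0 0 0 0

Derivation:
Slide up:
col 0: [0, 0, 0, 0] -> [0, 0, 0, 0]
col 1: [0, 4, 0, 0] -> [4, 0, 0, 0]
col 2: [8, 0, 0, 0] -> [8, 0, 0, 0]
col 3: [0, 0, 0, 0] -> [0, 0, 0, 0]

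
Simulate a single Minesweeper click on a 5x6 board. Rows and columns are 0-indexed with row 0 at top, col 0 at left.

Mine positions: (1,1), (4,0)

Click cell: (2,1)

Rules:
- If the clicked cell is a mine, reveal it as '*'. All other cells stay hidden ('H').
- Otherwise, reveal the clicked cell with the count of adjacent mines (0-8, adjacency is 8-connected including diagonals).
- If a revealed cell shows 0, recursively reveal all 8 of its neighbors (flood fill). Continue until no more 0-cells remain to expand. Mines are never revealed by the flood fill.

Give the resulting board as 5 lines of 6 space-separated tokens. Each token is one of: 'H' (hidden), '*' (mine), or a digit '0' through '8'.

H H H H H H
H H H H H H
H 1 H H H H
H H H H H H
H H H H H H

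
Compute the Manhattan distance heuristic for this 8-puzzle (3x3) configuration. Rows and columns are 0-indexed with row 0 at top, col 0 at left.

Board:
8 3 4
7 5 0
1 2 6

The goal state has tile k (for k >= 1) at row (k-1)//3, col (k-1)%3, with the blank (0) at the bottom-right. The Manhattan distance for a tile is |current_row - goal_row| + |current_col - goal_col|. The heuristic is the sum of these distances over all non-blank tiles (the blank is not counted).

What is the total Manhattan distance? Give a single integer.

Tile 8: (0,0)->(2,1) = 3
Tile 3: (0,1)->(0,2) = 1
Tile 4: (0,2)->(1,0) = 3
Tile 7: (1,0)->(2,0) = 1
Tile 5: (1,1)->(1,1) = 0
Tile 1: (2,0)->(0,0) = 2
Tile 2: (2,1)->(0,1) = 2
Tile 6: (2,2)->(1,2) = 1
Sum: 3 + 1 + 3 + 1 + 0 + 2 + 2 + 1 = 13

Answer: 13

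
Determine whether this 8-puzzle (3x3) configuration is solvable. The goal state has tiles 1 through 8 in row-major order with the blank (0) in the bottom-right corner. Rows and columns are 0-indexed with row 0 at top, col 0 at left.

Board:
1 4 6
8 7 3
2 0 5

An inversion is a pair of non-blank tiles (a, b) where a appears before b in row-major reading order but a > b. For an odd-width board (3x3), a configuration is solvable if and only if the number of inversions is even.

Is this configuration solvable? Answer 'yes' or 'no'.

Answer: no

Derivation:
Inversions (pairs i<j in row-major order where tile[i] > tile[j] > 0): 13
13 is odd, so the puzzle is not solvable.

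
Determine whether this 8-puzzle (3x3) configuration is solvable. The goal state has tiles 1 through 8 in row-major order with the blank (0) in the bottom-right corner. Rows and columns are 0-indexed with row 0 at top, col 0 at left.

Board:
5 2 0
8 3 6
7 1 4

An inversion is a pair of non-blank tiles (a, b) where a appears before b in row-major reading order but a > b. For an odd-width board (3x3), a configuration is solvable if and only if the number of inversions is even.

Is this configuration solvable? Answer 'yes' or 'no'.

Answer: no

Derivation:
Inversions (pairs i<j in row-major order where tile[i] > tile[j] > 0): 15
15 is odd, so the puzzle is not solvable.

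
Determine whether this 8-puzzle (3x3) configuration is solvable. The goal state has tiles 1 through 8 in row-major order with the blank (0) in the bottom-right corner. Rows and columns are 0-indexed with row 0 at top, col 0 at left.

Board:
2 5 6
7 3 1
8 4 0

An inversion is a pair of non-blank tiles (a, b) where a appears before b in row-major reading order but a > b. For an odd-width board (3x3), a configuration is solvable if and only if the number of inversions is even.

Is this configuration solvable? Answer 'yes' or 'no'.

Answer: yes

Derivation:
Inversions (pairs i<j in row-major order where tile[i] > tile[j] > 0): 12
12 is even, so the puzzle is solvable.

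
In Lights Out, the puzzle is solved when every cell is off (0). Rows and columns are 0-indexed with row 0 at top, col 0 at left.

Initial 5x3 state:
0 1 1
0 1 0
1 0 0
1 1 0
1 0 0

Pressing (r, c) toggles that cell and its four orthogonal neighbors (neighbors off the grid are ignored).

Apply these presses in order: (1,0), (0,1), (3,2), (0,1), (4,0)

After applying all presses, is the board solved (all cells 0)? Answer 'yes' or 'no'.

Answer: no

Derivation:
After press 1 at (1,0):
1 1 1
1 0 0
0 0 0
1 1 0
1 0 0

After press 2 at (0,1):
0 0 0
1 1 0
0 0 0
1 1 0
1 0 0

After press 3 at (3,2):
0 0 0
1 1 0
0 0 1
1 0 1
1 0 1

After press 4 at (0,1):
1 1 1
1 0 0
0 0 1
1 0 1
1 0 1

After press 5 at (4,0):
1 1 1
1 0 0
0 0 1
0 0 1
0 1 1

Lights still on: 8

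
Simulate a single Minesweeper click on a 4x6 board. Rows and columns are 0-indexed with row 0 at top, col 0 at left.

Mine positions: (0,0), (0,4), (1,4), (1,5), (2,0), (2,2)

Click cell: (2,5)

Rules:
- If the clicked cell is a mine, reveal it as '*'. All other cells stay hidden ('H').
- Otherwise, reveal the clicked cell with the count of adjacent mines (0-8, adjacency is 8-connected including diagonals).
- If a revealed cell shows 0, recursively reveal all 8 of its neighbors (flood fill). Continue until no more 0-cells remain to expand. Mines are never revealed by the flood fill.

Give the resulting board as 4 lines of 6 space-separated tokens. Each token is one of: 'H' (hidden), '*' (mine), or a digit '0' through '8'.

H H H H H H
H H H H H H
H H H H H 2
H H H H H H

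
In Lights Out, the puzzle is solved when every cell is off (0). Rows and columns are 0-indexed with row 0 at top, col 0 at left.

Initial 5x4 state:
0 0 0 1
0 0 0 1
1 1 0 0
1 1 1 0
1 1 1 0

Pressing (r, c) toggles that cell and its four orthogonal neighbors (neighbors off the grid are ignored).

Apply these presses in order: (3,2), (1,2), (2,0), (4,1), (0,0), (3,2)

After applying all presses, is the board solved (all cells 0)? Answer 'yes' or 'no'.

Answer: no

Derivation:
After press 1 at (3,2):
0 0 0 1
0 0 0 1
1 1 1 0
1 0 0 1
1 1 0 0

After press 2 at (1,2):
0 0 1 1
0 1 1 0
1 1 0 0
1 0 0 1
1 1 0 0

After press 3 at (2,0):
0 0 1 1
1 1 1 0
0 0 0 0
0 0 0 1
1 1 0 0

After press 4 at (4,1):
0 0 1 1
1 1 1 0
0 0 0 0
0 1 0 1
0 0 1 0

After press 5 at (0,0):
1 1 1 1
0 1 1 0
0 0 0 0
0 1 0 1
0 0 1 0

After press 6 at (3,2):
1 1 1 1
0 1 1 0
0 0 1 0
0 0 1 0
0 0 0 0

Lights still on: 8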